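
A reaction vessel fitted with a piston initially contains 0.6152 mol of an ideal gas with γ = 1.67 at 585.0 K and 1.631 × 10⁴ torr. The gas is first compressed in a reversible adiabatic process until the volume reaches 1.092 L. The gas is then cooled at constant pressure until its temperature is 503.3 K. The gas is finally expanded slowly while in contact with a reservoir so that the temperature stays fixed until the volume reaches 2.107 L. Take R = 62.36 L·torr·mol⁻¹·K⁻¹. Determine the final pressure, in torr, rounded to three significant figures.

P₄ ≈ 9.16e+03 torr

From PV = nRT: V₁ = nRT₁/P₁ = 1.376 L.
Reversible adiabatic, γ = 1.67: T₂ = T₁·(V₁/V₂)^(γ−1) = 683.0 K; P₂ = P₁·(V₁/V₂)^γ = 2.400e+04 torr.
Isobaric, so V/T is constant: P₃ = P₂; V₃ = V₂·(T₃/T₂) = 0.8047 L.
T constant ⇒ Boyle's law P V = const: T₄ = T₃; P₄ = P₃·(V₃/V₄) = 9164 torr.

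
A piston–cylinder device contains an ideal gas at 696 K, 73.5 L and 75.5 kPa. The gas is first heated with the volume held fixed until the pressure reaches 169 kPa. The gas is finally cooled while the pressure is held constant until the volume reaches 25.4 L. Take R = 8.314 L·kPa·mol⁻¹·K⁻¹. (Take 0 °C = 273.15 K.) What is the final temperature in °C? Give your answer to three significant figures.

Isochoric, so P/T is constant: V₂ = V₁; T₂ = T₁·(P₂/P₁) = 1558 K.
Isobaric, so V/T is constant: P₃ = P₂; T₃ = T₂·(V₃/V₂) = 538.4 K.

T₃ ≈ 265 °C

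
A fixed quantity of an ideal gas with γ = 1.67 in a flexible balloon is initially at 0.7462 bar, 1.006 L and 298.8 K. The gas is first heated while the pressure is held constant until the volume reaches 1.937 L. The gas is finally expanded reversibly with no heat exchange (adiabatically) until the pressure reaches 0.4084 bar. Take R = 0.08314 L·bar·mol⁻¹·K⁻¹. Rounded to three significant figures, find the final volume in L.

V₃ ≈ 2.78 L

P constant ⇒ V ∝ T: P₂ = P₁; T₂ = T₁·(V₂/V₁) = 575.3 K.
Reversible adiabatic, γ = 1.67: T₃ = T₂·(P₃/P₂)^((γ−1)/γ) = 451.7 K; V₃ = V₂·(P₂/P₃)^(1/γ) = 2.779 L.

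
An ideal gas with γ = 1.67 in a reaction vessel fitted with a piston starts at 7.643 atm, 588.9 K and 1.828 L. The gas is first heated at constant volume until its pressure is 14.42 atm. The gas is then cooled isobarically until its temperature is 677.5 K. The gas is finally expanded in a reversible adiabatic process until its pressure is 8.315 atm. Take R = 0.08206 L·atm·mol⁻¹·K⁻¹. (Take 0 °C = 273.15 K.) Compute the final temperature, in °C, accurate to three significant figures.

V constant ⇒ P ∝ T: V₂ = V₁; T₂ = T₁·(P₂/P₁) = 1111 K.
P constant ⇒ V ∝ T: P₃ = P₂; V₃ = V₂·(T₃/T₂) = 1.115 L.
Adiabatic (γ = 1.67), T V^(γ−1) and P V^γ constant: T₄ = T₃·(P₄/P₃)^((γ−1)/γ) = 543.2 K; V₄ = V₃·(P₃/P₄)^(1/γ) = 1.550 L.

T₄ ≈ 270 °C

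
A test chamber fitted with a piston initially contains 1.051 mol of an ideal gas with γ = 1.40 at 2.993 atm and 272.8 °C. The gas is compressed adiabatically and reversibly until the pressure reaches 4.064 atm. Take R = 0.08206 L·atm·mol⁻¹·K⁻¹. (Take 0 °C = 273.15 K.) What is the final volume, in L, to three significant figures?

Convert: T₁ = 546.0 K.
From PV = nRT: V₁ = nRT₁/P₁ = 15.73 L.
Reversible adiabatic, γ = 1.40: T₂ = T₁·(P₂/P₁)^((γ−1)/γ) = 595.8 K; V₂ = V₁·(P₁/P₂)^(1/γ) = 12.64 L.

V₂ ≈ 12.6 L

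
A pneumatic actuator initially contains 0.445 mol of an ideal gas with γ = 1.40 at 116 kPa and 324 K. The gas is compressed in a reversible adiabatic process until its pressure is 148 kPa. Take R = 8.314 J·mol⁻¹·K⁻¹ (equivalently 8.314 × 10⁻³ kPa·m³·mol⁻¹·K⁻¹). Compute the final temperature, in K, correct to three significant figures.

T₂ ≈ 347 K

From PV = nRT: V₁ = nRT₁/P₁ = 0.01033 m³.
Adiabatic (γ = 1.40), T V^(γ−1) and P V^γ constant: T₂ = T₁·(P₂/P₁)^((γ−1)/γ) = 347.4 K; V₂ = V₁·(P₁/P₂)^(1/γ) = 0.008683 m³.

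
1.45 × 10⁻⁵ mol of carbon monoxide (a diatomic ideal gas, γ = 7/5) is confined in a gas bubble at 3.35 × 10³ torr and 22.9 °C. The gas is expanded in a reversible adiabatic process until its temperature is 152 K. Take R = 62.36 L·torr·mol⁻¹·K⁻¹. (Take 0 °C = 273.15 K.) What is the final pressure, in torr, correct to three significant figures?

P₂ ≈ 325 torr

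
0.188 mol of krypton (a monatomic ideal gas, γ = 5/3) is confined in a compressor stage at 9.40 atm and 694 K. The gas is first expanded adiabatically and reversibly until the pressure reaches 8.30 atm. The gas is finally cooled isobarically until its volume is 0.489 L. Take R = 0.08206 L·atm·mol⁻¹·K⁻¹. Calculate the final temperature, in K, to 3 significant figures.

T₃ ≈ 263 K

From PV = nRT: V₁ = nRT₁/P₁ = 1.139 L.
Reversible adiabatic, γ = 5/3: T₂ = T₁·(P₂/P₁)^((γ−1)/γ) = 660.3 K; V₂ = V₁·(P₁/P₂)^(1/γ) = 1.227 L.
P constant ⇒ V ∝ T: P₃ = P₂; T₃ = T₂·(V₃/V₂) = 263.1 K.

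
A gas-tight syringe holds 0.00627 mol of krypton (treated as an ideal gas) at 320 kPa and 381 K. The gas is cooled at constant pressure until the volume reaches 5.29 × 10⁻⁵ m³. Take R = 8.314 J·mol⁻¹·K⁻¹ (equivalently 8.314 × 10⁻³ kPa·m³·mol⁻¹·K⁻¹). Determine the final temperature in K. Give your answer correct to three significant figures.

T₂ ≈ 325 K

From PV = nRT: V₁ = nRT₁/P₁ = 6.207e-05 m³.
P constant ⇒ V ∝ T: P₂ = P₁; T₂ = T₁·(V₂/V₁) = 324.7 K.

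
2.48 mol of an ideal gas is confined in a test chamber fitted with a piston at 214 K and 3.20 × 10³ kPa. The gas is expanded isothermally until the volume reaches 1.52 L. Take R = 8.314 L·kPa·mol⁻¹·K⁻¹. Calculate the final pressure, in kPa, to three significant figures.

From PV = nRT: V₁ = nRT₁/P₁ = 1.379 L.
T constant ⇒ Boyle's law P V = const: T₂ = T₁; P₂ = P₁·(V₁/V₂) = 2903 kPa.

P₂ ≈ 2.90e+03 kPa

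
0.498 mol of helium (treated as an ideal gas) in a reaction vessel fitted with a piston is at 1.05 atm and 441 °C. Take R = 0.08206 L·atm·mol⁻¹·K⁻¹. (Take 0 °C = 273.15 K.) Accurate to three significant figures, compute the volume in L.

V ≈ 27.8 L

Convert: T = 714.15 K.
PV = nRT ⇒ V = nRT/P = (0.498 × 0.08206 × 714.15) / 1.05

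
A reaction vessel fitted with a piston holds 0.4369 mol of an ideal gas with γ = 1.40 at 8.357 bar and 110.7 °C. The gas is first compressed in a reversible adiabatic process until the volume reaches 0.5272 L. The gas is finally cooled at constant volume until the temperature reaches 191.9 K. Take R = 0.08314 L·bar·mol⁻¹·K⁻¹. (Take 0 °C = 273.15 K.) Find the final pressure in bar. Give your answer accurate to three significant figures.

P₃ ≈ 13.2 bar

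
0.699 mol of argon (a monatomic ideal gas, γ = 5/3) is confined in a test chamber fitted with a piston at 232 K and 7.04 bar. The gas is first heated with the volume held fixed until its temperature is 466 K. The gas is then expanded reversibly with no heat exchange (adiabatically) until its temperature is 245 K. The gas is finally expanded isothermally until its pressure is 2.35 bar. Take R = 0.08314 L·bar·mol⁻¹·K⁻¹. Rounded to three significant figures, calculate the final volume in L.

V₄ ≈ 6.06 L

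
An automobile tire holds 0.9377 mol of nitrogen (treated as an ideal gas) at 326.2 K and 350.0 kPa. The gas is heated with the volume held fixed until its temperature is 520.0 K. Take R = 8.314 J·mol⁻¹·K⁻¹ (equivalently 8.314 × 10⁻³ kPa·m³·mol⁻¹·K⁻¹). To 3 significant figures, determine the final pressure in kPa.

P₂ ≈ 558 kPa

From PV = nRT: V₁ = nRT₁/P₁ = 0.007266 m³.
Isochoric, so P/T is constant: V₂ = V₁; P₂ = P₁·(T₂/T₁) = 557.9 kPa.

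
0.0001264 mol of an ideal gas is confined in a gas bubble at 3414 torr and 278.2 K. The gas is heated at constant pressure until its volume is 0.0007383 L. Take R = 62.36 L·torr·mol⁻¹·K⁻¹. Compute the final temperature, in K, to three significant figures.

T₂ ≈ 320 K

From PV = nRT: V₁ = nRT₁/P₁ = 0.0006423 L.
P constant ⇒ V ∝ T: P₂ = P₁; T₂ = T₁·(V₂/V₁) = 319.8 K.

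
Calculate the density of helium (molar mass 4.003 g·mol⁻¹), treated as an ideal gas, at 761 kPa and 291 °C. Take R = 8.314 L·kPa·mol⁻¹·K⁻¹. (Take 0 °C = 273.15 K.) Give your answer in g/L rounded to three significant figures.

ρ = PM/(RT) = (761 × 4.003) / (8.314 × 564.1)

ρ ≈ 0.649 g/L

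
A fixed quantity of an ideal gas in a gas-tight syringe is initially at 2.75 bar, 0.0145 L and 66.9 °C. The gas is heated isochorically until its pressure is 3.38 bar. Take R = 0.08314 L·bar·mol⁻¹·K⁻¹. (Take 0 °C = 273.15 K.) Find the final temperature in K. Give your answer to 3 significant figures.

T₂ ≈ 418 K

Convert: T₁ = 340.0 K.
V constant ⇒ P ∝ T: V₂ = V₁; T₂ = T₁·(P₂/P₁) = 418.0 K.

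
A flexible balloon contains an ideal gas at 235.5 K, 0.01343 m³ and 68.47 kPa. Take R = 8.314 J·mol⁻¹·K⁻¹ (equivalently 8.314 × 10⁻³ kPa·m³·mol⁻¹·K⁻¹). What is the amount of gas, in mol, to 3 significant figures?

PV = nRT ⇒ n = PV/(RT) = (68.47 × 0.01343) / (8.314 × 10⁻³ × 235.5)

n ≈ 0.470 mol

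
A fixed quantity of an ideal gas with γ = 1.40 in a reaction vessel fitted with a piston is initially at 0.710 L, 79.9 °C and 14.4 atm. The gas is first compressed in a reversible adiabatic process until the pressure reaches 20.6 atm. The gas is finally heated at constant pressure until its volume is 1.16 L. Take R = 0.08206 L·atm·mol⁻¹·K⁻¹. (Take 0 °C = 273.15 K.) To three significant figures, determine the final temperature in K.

Convert: T₁ = 353.0 K.
Reversible adiabatic, γ = 1.40: T₂ = T₁·(P₂/P₁)^((γ−1)/γ) = 391.1 K; V₂ = V₁·(P₁/P₂)^(1/γ) = 0.5498 L.
Isobaric, so V/T is constant: P₃ = P₂; T₃ = T₂·(V₃/V₂) = 825.2 K.

T₃ ≈ 825 K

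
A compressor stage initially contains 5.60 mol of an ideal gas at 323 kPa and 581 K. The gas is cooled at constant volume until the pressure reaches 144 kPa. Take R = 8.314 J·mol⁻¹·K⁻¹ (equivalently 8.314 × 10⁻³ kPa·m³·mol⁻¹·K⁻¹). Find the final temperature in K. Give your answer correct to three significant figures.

From PV = nRT: V₁ = nRT₁/P₁ = 0.08375 m³.
V constant ⇒ P ∝ T: V₂ = V₁; T₂ = T₁·(P₂/P₁) = 259.0 K.

T₂ ≈ 259 K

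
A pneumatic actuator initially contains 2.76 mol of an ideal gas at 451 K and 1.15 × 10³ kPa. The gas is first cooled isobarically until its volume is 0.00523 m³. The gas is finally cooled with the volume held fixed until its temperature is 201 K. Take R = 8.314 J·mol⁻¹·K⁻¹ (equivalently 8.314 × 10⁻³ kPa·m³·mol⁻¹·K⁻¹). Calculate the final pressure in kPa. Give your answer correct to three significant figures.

P₃ ≈ 882 kPa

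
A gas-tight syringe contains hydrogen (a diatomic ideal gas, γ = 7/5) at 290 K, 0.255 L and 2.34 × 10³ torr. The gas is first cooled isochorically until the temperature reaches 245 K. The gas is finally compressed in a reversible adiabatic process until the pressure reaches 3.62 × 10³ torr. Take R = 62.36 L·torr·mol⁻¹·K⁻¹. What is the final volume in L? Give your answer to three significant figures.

V₃ ≈ 0.166 L

Isochoric, so P/T is constant: V₂ = V₁; P₂ = P₁·(T₂/T₁) = 1977 torr.
Reversible adiabatic, γ = 7/5: T₃ = T₂·(P₃/P₂)^((γ−1)/γ) = 291.2 K; V₃ = V₂·(P₂/P₃)^(1/γ) = 0.1655 L.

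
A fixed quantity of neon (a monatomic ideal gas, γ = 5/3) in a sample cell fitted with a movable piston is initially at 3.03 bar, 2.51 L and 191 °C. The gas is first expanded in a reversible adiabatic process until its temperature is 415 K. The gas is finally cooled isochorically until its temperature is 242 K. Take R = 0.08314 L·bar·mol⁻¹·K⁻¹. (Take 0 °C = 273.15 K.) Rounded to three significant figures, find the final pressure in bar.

Convert: T₁ = 464.1 K.
Reversible adiabatic, γ = 5/3: P₂ = P₁·(T₂/T₁)^(γ/(γ−1)) = 2.290 bar; V₂ = V₁·(T₁/T₂)^(1/(γ−1)) = 2.969 L.
Isochoric, so P/T is constant: V₃ = V₂; P₃ = P₂·(T₃/T₂) = 1.336 bar.

P₃ ≈ 1.34 bar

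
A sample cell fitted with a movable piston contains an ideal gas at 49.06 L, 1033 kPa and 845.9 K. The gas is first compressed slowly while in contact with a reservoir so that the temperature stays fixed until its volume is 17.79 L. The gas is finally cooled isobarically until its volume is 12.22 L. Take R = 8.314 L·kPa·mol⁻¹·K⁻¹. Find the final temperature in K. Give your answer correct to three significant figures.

T₃ ≈ 581 K

Isothermal, so P V is constant: T₂ = T₁; P₂ = P₁·(V₁/V₂) = 2849 kPa.
P constant ⇒ V ∝ T: P₃ = P₂; T₃ = T₂·(V₃/V₂) = 581.1 K.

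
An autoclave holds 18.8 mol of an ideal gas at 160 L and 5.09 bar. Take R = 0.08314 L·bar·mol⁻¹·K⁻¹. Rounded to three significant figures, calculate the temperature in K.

T ≈ 521 K

PV = nRT ⇒ T = PV/(nR) = (5.09 × 160) / (18.8 × 0.08314)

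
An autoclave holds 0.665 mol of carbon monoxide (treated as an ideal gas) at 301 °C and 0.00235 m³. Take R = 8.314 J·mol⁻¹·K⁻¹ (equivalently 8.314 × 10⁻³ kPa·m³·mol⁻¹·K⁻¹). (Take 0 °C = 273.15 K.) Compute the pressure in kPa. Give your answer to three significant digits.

Convert: T = 574.15 K.
PV = nRT ⇒ P = nRT/V = (0.665 × 8.314 × 10⁻³ × 574.15) / 0.00235

P ≈ 1.35e+03 kPa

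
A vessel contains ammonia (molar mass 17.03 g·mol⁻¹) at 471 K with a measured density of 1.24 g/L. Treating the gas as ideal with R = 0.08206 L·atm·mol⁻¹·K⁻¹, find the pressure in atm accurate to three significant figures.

ρ = PM/(RT) ⇒ P = ρRT/M = (1.24 × 0.08206 × 471.0) / 17.03

P ≈ 2.81 atm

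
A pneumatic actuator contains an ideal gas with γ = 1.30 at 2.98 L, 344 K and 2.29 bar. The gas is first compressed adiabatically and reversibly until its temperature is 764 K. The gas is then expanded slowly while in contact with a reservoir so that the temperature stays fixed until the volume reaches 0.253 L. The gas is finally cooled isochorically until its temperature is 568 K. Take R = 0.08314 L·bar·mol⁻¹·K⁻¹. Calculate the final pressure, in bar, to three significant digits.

Adiabatic (γ = 1.30), T V^(γ−1) and P V^γ constant: P₂ = P₁·(T₂/T₁)^(γ/(γ−1)) = 72.69 bar; V₂ = V₁·(T₁/T₂)^(1/(γ−1)) = 0.2085 L.
T constant ⇒ Boyle's law P V = const: T₃ = T₂; P₃ = P₂·(V₂/V₃) = 59.91 bar.
V constant ⇒ P ∝ T: V₄ = V₃; P₄ = P₃·(T₄/T₃) = 44.54 bar.

P₄ ≈ 44.5 bar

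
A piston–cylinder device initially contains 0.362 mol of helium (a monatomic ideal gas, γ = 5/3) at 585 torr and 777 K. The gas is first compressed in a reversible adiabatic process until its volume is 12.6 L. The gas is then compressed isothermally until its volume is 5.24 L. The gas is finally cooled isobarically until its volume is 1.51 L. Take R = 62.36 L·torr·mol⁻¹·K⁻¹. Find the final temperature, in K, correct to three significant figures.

From PV = nRT: V₁ = nRT₁/P₁ = 29.98 L.
Reversible adiabatic, γ = 5/3: T₂ = T₁·(V₁/V₂)^(γ−1) = 1385 K; P₂ = P₁·(V₁/V₂)^γ = 2481 torr.
Isothermal, so P V is constant: T₃ = T₂; P₃ = P₂·(V₂/V₃) = 5966 torr.
Isobaric, so V/T is constant: P₄ = P₃; T₄ = T₃·(V₄/V₃) = 399.1 K.

T₄ ≈ 399 K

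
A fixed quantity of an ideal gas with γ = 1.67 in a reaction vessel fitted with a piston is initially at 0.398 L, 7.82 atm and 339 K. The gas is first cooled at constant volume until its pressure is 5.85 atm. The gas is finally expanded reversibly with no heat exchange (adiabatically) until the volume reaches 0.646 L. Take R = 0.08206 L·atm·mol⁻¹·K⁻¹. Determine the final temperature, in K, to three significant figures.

T₃ ≈ 183 K

Isochoric, so P/T is constant: V₂ = V₁; T₂ = T₁·(P₂/P₁) = 253.6 K.
Reversible adiabatic, γ = 1.67: T₃ = T₂·(V₂/V₃)^(γ−1) = 183.3 K; P₃ = P₂·(V₂/V₃)^γ = 2.605 atm.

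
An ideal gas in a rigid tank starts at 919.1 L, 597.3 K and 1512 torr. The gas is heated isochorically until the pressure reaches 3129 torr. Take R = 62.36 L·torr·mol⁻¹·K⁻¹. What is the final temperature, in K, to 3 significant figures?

T₂ ≈ 1.24e+03 K

V constant ⇒ P ∝ T: V₂ = V₁; T₂ = T₁·(P₂/P₁) = 1236 K.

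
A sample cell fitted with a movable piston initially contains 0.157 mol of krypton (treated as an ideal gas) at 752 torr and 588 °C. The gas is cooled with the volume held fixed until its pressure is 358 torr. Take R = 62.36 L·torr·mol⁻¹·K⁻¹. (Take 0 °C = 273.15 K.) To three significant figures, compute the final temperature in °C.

Convert: T₁ = 861.1 K.
From PV = nRT: V₁ = nRT₁/P₁ = 11.21 L.
Isochoric, so P/T is constant: V₂ = V₁; T₂ = T₁·(P₂/P₁) = 410.0 K.

T₂ ≈ 137 °C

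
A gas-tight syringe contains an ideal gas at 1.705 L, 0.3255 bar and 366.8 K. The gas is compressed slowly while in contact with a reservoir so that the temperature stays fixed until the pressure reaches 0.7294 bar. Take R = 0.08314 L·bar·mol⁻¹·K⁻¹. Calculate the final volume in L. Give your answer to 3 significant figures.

V₂ ≈ 0.761 L

T constant ⇒ Boyle's law P V = const: T₂ = T₁; V₂ = V₁·(P₁/P₂) = 0.7609 L.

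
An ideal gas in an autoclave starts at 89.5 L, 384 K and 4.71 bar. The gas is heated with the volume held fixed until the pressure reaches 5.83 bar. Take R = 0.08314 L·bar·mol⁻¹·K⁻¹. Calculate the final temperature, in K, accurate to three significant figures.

V constant ⇒ P ∝ T: V₂ = V₁; T₂ = T₁·(P₂/P₁) = 475.3 K.

T₂ ≈ 475 K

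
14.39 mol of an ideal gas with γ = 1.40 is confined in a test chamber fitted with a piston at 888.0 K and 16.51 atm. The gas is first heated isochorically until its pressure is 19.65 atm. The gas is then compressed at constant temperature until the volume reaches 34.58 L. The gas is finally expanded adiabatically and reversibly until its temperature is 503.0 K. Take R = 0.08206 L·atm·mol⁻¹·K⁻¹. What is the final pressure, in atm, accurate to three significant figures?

From PV = nRT: V₁ = nRT₁/P₁ = 63.51 L.
V constant ⇒ P ∝ T: V₂ = V₁; T₂ = T₁·(P₂/P₁) = 1057 K.
T constant ⇒ Boyle's law P V = const: T₃ = T₂; P₃ = P₂·(V₂/V₃) = 36.09 atm.
Adiabatic (γ = 1.40), T V^(γ−1) and P V^γ constant: P₄ = P₃·(T₄/T₃)^(γ/(γ−1)) = 2.684 atm; V₄ = V₃·(T₃/T₄)^(1/(γ−1)) = 221.3 L.

P₄ ≈ 2.68 atm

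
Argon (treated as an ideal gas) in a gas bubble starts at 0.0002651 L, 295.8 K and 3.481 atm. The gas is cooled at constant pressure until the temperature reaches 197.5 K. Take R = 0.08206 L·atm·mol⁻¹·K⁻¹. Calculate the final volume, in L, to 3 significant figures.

V₂ ≈ 0.000177 L

Isobaric, so V/T is constant: P₂ = P₁; V₂ = V₁·(T₂/T₁) = 0.0001770 L.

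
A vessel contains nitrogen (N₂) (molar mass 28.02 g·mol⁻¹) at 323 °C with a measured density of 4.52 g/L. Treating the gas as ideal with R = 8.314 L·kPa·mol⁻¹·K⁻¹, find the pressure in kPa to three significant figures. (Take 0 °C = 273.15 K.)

ρ = PM/(RT) ⇒ P = ρRT/M = (4.52 × 8.314 × 596.1) / 28.02

P ≈ 800 kPa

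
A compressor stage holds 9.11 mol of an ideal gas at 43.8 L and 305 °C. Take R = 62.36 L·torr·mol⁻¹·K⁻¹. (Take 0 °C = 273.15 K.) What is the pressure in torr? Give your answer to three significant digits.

Convert: T = 578.15 K.
PV = nRT ⇒ P = nRT/V = (9.11 × 62.36 × 578.15) / 43.8

P ≈ 7.50e+03 torr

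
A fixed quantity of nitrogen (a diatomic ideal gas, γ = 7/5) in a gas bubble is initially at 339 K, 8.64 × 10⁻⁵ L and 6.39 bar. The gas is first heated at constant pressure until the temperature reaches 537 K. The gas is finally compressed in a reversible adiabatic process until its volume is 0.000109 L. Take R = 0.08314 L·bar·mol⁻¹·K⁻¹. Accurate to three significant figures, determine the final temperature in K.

T₃ ≈ 588 K

Isobaric, so V/T is constant: P₂ = P₁; V₂ = V₁·(T₂/T₁) = 0.0001369 L.
Adiabatic (γ = 7/5), T V^(γ−1) and P V^γ constant: T₃ = T₂·(V₂/V₃)^(γ−1) = 588.2 K; P₃ = P₂·(V₂/V₃)^γ = 8.788 bar.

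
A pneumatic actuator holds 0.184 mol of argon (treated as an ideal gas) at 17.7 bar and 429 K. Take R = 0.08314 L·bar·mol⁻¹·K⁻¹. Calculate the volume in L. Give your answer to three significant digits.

V ≈ 0.371 L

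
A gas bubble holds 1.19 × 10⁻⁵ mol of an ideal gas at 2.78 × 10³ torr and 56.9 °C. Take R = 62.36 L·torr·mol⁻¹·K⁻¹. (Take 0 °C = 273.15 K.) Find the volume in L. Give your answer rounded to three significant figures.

Convert: T = 330.05 K.
PV = nRT ⇒ V = nRT/P = (1.19e-05 × 62.36 × 330.05) / 2.78e+03

V ≈ 8.81e-05 L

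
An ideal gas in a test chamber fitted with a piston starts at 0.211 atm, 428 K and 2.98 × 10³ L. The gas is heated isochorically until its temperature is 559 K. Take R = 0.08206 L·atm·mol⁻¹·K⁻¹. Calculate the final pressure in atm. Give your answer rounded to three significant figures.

P₂ ≈ 0.276 atm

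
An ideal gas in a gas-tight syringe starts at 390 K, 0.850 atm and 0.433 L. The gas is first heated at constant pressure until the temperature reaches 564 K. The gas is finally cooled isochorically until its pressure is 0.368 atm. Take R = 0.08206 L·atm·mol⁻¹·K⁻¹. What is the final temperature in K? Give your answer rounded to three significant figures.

Isobaric, so V/T is constant: P₂ = P₁; V₂ = V₁·(T₂/T₁) = 0.6262 L.
Isochoric, so P/T is constant: V₃ = V₂; T₃ = T₂·(P₃/P₂) = 244.2 K.

T₃ ≈ 244 K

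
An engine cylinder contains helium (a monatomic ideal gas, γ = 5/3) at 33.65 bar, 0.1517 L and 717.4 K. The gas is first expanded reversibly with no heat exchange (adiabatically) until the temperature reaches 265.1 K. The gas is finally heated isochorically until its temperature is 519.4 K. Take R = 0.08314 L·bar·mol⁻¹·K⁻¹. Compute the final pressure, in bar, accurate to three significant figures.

Reversible adiabatic, γ = 5/3: P₂ = P₁·(T₂/T₁)^(γ/(γ−1)) = 2.793 bar; V₂ = V₁·(T₁/T₂)^(1/(γ−1)) = 0.6753 L.
Isochoric, so P/T is constant: V₃ = V₂; P₃ = P₂·(T₃/T₂) = 5.473 bar.

P₃ ≈ 5.47 bar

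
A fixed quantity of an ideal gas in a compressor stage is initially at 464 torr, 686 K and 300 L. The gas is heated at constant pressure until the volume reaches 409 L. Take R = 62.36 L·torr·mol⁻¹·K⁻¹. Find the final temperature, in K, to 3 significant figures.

T₂ ≈ 935 K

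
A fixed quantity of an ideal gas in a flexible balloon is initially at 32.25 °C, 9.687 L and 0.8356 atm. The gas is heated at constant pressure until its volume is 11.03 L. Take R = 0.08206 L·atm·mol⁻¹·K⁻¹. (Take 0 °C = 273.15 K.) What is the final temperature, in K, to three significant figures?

T₂ ≈ 348 K

Convert: T₁ = 305.4 K.
P constant ⇒ V ∝ T: P₂ = P₁; T₂ = T₁·(V₂/V₁) = 347.7 K.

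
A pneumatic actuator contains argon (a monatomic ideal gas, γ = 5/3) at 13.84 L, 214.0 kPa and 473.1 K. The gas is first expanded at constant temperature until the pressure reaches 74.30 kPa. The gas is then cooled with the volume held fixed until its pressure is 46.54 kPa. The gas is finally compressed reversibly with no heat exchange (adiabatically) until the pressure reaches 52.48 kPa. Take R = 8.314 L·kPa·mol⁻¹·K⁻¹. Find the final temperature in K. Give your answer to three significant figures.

T₄ ≈ 311 K

T constant ⇒ Boyle's law P V = const: T₂ = T₁; V₂ = V₁·(P₁/P₂) = 39.86 L.
Isochoric, so P/T is constant: V₃ = V₂; T₃ = T₂·(P₃/P₂) = 296.3 K.
Adiabatic (γ = 5/3), T V^(γ−1) and P V^γ constant: T₄ = T₃·(P₄/P₃)^((γ−1)/γ) = 310.9 K; V₄ = V₃·(P₃/P₄)^(1/γ) = 37.09 L.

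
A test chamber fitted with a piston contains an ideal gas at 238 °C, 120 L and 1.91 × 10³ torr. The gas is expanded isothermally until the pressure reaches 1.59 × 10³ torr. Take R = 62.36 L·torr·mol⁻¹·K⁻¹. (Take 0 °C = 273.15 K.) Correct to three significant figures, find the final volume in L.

Convert: T₁ = 511.1 K.
Isothermal, so P V is constant: T₂ = T₁; V₂ = V₁·(P₁/P₂) = 144.2 L.

V₂ ≈ 144 L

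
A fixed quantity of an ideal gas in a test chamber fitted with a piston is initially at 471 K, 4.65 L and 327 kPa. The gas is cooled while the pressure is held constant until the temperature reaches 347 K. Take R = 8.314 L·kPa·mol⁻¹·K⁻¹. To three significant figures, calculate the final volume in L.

Isobaric, so V/T is constant: P₂ = P₁; V₂ = V₁·(T₂/T₁) = 3.426 L.

V₂ ≈ 3.43 L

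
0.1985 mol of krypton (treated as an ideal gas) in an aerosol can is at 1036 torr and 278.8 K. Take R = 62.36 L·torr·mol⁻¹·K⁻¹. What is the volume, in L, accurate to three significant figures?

V ≈ 3.33 L

PV = nRT ⇒ V = nRT/P = (0.1985 × 62.36 × 278.8) / 1036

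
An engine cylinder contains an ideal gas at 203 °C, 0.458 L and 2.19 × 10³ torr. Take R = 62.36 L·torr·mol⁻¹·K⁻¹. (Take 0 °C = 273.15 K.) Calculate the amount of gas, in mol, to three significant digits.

n ≈ 0.0338 mol

Convert: T = 476.15 K.
PV = nRT ⇒ n = PV/(RT) = (2.19e+03 × 0.458) / (62.36 × 476.15)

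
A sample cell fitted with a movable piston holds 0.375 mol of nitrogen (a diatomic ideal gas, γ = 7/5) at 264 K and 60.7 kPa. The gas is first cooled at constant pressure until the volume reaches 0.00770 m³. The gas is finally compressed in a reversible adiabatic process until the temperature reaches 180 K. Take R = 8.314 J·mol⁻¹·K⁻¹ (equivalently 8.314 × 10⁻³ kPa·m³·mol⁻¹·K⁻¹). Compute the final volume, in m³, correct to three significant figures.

V₃ ≈ 0.00487 m³

From PV = nRT: V₁ = nRT₁/P₁ = 0.01356 m³.
Isobaric, so V/T is constant: P₂ = P₁; T₂ = T₁·(V₂/V₁) = 149.9 K.
Adiabatic (γ = 7/5), T V^(γ−1) and P V^γ constant: P₃ = P₂·(T₃/T₂)^(γ/(γ−1)) = 115.1 kPa; V₃ = V₂·(T₂/T₃)^(1/(γ−1)) = 0.004874 m³.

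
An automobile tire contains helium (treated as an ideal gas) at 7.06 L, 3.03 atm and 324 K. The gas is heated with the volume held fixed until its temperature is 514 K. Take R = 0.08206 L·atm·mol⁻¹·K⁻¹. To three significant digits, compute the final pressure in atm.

P₂ ≈ 4.81 atm

Isochoric, so P/T is constant: V₂ = V₁; P₂ = P₁·(T₂/T₁) = 4.807 atm.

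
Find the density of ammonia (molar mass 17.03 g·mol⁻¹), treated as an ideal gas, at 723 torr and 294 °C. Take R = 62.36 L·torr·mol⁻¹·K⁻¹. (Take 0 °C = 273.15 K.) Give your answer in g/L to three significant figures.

ρ = PM/(RT) = (723 × 17.03) / (62.36 × 567.1)

ρ ≈ 0.348 g/L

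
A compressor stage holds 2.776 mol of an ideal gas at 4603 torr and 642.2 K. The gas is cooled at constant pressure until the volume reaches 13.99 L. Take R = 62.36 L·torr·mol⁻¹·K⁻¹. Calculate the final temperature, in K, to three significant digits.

T₂ ≈ 372 K

From PV = nRT: V₁ = nRT₁/P₁ = 24.15 L.
Isobaric, so V/T is constant: P₂ = P₁; T₂ = T₁·(V₂/V₁) = 372.0 K.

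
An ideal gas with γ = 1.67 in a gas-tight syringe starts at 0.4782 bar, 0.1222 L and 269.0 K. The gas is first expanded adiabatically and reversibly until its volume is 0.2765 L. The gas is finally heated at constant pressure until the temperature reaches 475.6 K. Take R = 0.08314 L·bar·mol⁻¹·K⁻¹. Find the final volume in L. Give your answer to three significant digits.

V₃ ≈ 0.845 L

Adiabatic (γ = 1.67), T V^(γ−1) and P V^γ constant: T₂ = T₁·(V₁/V₂)^(γ−1) = 155.7 K; P₂ = P₁·(V₁/V₂)^γ = 0.1223 bar.
Isobaric, so V/T is constant: P₃ = P₂; V₃ = V₂·(T₃/T₂) = 0.8449 L.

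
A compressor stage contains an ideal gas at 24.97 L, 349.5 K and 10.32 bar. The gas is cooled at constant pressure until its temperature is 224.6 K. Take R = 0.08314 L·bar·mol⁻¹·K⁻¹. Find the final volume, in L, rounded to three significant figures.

V₂ ≈ 16.0 L

Isobaric, so V/T is constant: P₂ = P₁; V₂ = V₁·(T₂/T₁) = 16.05 L.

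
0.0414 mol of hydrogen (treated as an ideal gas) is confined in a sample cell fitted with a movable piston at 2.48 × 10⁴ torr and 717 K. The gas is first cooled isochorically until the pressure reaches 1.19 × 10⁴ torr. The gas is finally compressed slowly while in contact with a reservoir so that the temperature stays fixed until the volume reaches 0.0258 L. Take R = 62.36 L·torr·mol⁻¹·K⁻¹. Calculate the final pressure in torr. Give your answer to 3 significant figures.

P₃ ≈ 3.44e+04 torr

From PV = nRT: V₁ = nRT₁/P₁ = 0.07464 L.
V constant ⇒ P ∝ T: V₂ = V₁; T₂ = T₁·(P₂/P₁) = 344.0 K.
T constant ⇒ Boyle's law P V = const: T₃ = T₂; P₃ = P₂·(V₂/V₃) = 3.443e+04 torr.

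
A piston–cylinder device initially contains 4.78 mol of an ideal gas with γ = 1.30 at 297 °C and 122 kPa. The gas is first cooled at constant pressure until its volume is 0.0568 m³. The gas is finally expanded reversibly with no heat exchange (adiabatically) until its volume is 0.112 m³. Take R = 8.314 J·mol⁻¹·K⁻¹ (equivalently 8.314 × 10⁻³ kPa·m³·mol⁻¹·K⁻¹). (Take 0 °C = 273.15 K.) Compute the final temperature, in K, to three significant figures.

Convert: T₁ = 570.1 K.
From PV = nRT: V₁ = nRT₁/P₁ = 0.1857 m³.
P constant ⇒ V ∝ T: P₂ = P₁; T₂ = T₁·(V₂/V₁) = 174.4 K.
Adiabatic (γ = 1.30), T V^(γ−1) and P V^γ constant: T₃ = T₂·(V₂/V₃)^(γ−1) = 142.2 K; P₃ = P₂·(V₂/V₃)^γ = 50.47 kPa.

T₃ ≈ 142 K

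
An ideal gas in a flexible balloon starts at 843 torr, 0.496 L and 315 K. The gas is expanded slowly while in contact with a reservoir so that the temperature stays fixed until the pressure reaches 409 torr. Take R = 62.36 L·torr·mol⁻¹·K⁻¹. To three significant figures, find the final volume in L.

V₂ ≈ 1.02 L

T constant ⇒ Boyle's law P V = const: T₂ = T₁; V₂ = V₁·(P₁/P₂) = 1.022 L.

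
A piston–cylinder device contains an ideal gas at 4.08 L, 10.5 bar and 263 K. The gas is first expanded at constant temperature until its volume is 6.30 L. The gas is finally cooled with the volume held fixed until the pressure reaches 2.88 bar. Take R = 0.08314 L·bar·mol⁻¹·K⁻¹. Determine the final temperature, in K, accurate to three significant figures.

T₃ ≈ 111 K

Isothermal, so P V is constant: T₂ = T₁; P₂ = P₁·(V₁/V₂) = 6.800 bar.
V constant ⇒ P ∝ T: V₃ = V₂; T₃ = T₂·(P₃/P₂) = 111.4 K.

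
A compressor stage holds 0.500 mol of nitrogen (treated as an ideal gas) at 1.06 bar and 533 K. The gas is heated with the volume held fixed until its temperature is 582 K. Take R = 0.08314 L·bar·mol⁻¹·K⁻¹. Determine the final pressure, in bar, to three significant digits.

From PV = nRT: V₁ = nRT₁/P₁ = 20.90 L.
Isochoric, so P/T is constant: V₂ = V₁; P₂ = P₁·(T₂/T₁) = 1.157 bar.

P₂ ≈ 1.16 bar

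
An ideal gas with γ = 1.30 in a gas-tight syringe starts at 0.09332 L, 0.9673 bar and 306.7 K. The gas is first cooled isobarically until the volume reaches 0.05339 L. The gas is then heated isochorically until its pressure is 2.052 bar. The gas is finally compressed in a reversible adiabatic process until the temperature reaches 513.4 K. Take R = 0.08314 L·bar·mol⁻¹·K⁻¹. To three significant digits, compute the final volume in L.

V₄ ≈ 0.0183 L

P constant ⇒ V ∝ T: P₂ = P₁; T₂ = T₁·(V₂/V₁) = 175.5 K.
Isochoric, so P/T is constant: V₃ = V₂; T₃ = T₂·(P₃/P₂) = 372.2 K.
Adiabatic (γ = 1.30), T V^(γ−1) and P V^γ constant: P₄ = P₃·(T₄/T₃)^(γ/(γ−1)) = 8.266 bar; V₄ = V₃·(T₃/T₄)^(1/(γ−1)) = 0.01828 L.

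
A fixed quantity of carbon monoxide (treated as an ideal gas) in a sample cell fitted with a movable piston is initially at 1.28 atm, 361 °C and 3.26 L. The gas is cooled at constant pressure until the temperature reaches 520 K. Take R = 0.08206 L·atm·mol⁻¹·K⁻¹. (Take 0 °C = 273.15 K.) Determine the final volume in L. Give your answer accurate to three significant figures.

Convert: T₁ = 634.1 K.
Isobaric, so V/T is constant: P₂ = P₁; V₂ = V₁·(T₂/T₁) = 2.673 L.

V₂ ≈ 2.67 L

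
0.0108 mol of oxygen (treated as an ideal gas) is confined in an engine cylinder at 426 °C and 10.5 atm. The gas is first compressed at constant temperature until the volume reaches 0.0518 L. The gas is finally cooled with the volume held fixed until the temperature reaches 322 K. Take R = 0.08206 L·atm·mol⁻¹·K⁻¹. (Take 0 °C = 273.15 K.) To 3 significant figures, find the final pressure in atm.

P₃ ≈ 5.51 atm

Convert: T₁ = 699.1 K.
From PV = nRT: V₁ = nRT₁/P₁ = 0.05901 L.
T constant ⇒ Boyle's law P V = const: T₂ = T₁; P₂ = P₁·(V₁/V₂) = 11.96 atm.
Isochoric, so P/T is constant: V₃ = V₂; P₃ = P₂·(T₃/T₂) = 5.509 atm.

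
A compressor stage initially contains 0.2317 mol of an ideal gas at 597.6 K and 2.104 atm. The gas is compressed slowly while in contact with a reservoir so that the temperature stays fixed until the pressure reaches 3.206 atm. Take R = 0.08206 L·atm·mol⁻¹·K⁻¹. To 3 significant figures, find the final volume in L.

From PV = nRT: V₁ = nRT₁/P₁ = 5.400 L.
Isothermal, so P V is constant: T₂ = T₁; V₂ = V₁·(P₁/P₂) = 3.544 L.

V₂ ≈ 3.54 L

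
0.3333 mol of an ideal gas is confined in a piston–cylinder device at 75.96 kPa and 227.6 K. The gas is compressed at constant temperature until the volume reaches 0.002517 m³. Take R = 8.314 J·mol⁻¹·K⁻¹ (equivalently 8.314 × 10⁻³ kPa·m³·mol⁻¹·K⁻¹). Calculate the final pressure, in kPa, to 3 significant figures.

P₂ ≈ 251 kPa

From PV = nRT: V₁ = nRT₁/P₁ = 0.008303 m³.
T constant ⇒ Boyle's law P V = const: T₂ = T₁; P₂ = P₁·(V₁/V₂) = 250.6 kPa.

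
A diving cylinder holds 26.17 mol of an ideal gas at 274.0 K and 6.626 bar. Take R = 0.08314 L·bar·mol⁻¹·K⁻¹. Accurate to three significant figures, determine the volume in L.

V ≈ 90.0 L

PV = nRT ⇒ V = nRT/P = (26.17 × 0.08314 × 274.0) / 6.626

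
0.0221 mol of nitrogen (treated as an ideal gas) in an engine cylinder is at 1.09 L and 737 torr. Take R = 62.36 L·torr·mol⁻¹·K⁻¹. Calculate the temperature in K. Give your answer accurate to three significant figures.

PV = nRT ⇒ T = PV/(nR) = (737 × 1.09) / (0.0221 × 62.36)

T ≈ 583 K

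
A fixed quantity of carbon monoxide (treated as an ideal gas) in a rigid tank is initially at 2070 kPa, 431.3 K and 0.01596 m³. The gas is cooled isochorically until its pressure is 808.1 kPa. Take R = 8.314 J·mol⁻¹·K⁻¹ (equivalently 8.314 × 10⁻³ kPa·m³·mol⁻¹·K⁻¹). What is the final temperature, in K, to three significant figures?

T₂ ≈ 168 K

Isochoric, so P/T is constant: V₂ = V₁; T₂ = T₁·(P₂/P₁) = 168.4 K.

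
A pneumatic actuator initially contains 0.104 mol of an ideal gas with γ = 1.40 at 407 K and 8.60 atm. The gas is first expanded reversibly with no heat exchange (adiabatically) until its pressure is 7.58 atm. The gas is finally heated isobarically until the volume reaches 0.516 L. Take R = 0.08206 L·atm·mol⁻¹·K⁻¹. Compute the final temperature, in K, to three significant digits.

From PV = nRT: V₁ = nRT₁/P₁ = 0.4039 L.
Reversible adiabatic, γ = 1.40: T₂ = T₁·(P₂/P₁)^((γ−1)/γ) = 392.6 K; V₂ = V₁·(P₁/P₂)^(1/γ) = 0.4420 L.
P constant ⇒ V ∝ T: P₃ = P₂; T₃ = T₂·(V₃/V₂) = 458.3 K.

T₃ ≈ 458 K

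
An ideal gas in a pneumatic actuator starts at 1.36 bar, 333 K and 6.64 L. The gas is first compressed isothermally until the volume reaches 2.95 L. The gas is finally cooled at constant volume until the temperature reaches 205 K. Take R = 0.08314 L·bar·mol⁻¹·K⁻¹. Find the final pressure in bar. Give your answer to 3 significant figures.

P₃ ≈ 1.88 bar

Isothermal, so P V is constant: T₂ = T₁; P₂ = P₁·(V₁/V₂) = 3.061 bar.
V constant ⇒ P ∝ T: V₃ = V₂; P₃ = P₂·(T₃/T₂) = 1.884 bar.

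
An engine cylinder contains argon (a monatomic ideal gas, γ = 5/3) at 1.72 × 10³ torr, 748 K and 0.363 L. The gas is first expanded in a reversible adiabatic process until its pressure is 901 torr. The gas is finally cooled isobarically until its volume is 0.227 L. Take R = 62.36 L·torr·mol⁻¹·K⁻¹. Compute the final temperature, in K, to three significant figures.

Reversible adiabatic, γ = 5/3: T₂ = T₁·(P₂/P₁)^((γ−1)/γ) = 577.5 K; V₂ = V₁·(P₁/P₂)^(1/γ) = 0.5350 L.
Isobaric, so V/T is constant: P₃ = P₂; T₃ = T₂·(V₃/V₂) = 245.0 K.

T₃ ≈ 245 K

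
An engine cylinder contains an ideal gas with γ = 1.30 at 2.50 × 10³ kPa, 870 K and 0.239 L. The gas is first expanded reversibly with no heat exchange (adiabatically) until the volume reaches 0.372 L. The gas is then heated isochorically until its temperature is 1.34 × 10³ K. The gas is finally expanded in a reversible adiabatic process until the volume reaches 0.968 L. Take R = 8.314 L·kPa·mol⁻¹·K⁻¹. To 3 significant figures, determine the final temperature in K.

Adiabatic (γ = 1.30), T V^(γ−1) and P V^γ constant: T₂ = T₁·(V₁/V₂)^(γ−1) = 761.9 K; P₂ = P₁·(V₁/V₂)^γ = 1407 kPa.
Isochoric, so P/T is constant: V₃ = V₂; P₃ = P₂·(T₃/T₂) = 2474 kPa.
Reversible adiabatic, γ = 1.30: T₄ = T₃·(V₃/V₄)^(γ−1) = 1006 K; P₄ = P₃·(V₃/V₄)^γ = 713.6 kPa.

T₄ ≈ 1.01e+03 K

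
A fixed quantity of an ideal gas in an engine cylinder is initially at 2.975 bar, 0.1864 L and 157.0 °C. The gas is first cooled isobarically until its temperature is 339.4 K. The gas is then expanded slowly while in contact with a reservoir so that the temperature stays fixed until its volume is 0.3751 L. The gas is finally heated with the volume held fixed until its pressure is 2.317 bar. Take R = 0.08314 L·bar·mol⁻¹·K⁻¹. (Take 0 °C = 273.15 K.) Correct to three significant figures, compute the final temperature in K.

Convert: T₁ = 430.1 K.
Isobaric, so V/T is constant: P₂ = P₁; V₂ = V₁·(T₂/T₁) = 0.1471 L.
Isothermal, so P V is constant: T₃ = T₂; P₃ = P₂·(V₂/V₃) = 1.166 bar.
V constant ⇒ P ∝ T: V₄ = V₃; T₄ = T₃·(P₄/P₃) = 674.2 K.

T₄ ≈ 674 K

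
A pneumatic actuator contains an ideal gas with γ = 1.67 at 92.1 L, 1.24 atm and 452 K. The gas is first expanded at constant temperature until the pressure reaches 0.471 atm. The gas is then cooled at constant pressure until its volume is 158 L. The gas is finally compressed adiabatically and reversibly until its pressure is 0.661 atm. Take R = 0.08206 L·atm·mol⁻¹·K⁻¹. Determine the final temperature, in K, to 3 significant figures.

T constant ⇒ Boyle's law P V = const: T₂ = T₁; V₂ = V₁·(P₁/P₂) = 242.5 L.
Isobaric, so V/T is constant: P₃ = P₂; T₃ = T₂·(V₃/V₂) = 294.5 K.
Reversible adiabatic, γ = 1.67: T₄ = T₃·(P₄/P₃)^((γ−1)/γ) = 337.4 K; V₄ = V₃·(P₃/P₄)^(1/γ) = 129.0 L.

T₄ ≈ 337 K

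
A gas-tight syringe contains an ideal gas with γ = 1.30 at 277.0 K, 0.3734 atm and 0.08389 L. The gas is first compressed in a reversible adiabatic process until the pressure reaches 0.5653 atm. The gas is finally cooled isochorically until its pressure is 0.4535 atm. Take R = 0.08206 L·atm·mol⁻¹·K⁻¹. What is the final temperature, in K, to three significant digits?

Adiabatic (γ = 1.30), T V^(γ−1) and P V^γ constant: T₂ = T₁·(P₂/P₁)^((γ−1)/γ) = 304.8 K; V₂ = V₁·(P₁/P₂)^(1/γ) = 0.06098 L.
V constant ⇒ P ∝ T: V₃ = V₂; T₃ = T₂·(P₃/P₂) = 244.5 K.

T₃ ≈ 245 K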